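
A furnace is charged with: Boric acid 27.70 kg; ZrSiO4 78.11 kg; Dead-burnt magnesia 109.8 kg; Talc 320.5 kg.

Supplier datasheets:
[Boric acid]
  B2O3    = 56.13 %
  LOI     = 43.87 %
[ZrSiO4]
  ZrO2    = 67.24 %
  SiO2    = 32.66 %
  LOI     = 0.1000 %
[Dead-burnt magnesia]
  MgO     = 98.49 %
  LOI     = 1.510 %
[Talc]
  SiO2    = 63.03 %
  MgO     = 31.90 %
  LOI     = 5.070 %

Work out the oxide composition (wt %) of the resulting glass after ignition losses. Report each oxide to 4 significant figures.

Values along the way are printed, rounded to 4 significant digits, within the worked lines; exact precision is held in all steps — a single rounding produces each reported value. All derived quantities, including LOI, the four compositions, the totals, net glass mass, yield, are recomputed from the batch weights at 506.0 kg of glass in full float precision, precisely as stated by problem or answer.
What the batch supplies per oxide:
  ZrO2: 78.11·0.6724 = 52.52 kg
  SiO2: 78.11·0.3266 + 320.5·0.6303 = 227.5 kg
  MgO: 109.8·0.9849 + 320.5·0.3190 = 210.4 kg
  B2O3: 27.70·0.5613 = 15.55 kg
LOI: 27.70·0.4387 + 78.11·0.001000 + 109.8·0.01510 + 320.5·0.05070 = 30.14 kg
The glass mass, total less LOI, = 536.1 − 30.14 = 506.0 kg (= the summed oxide contributions)
wt % = 100 × oxide mass / glass mass

Glass mass = 506.0 kg (batch 536.1 − LOI 30.14).
Composition: ZrO2 10.38%, SiO2 44.97%, MgO 41.58%, B2O3 3.073%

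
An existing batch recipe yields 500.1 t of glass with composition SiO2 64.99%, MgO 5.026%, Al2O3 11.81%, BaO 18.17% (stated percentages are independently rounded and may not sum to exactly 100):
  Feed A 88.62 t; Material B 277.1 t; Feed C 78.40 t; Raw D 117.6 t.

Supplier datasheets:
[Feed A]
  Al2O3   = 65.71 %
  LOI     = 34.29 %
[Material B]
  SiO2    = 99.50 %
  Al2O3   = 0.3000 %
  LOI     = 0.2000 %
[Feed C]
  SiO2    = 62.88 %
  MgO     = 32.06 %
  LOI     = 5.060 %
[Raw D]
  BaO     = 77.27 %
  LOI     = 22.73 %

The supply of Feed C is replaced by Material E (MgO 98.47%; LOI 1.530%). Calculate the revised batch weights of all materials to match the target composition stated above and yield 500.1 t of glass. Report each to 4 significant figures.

Revised batch per 500.1 t glass:
  Feed A: 88.39 t
  Material B: 326.6 t
  Material E: 25.53 t
  Raw D: 117.6 t
Total batch = 558.1 t; LOI loss = 58.08 t

Mid-chain values are displayed rounded off to 4 significant figures as written — full float precision is held in all steps; each reported result takes a single rounding — the derived quantities, which include the totals, ignition loss, yield, net glass mass, four oxide percentages, are recomputed at full precision, as quoted within the problem or the answer, starting from the weights at 500.1 t of glass.
Target oxide masses per 500.1 t glass:
  SiO2: 64.99% × 500.1 = 325.0 t
  MgO: 5.026% × 500.1 = 25.14 t
  Al2O3: 11.81% × 500.1 = 59.06 t
  BaO: 18.17% × 500.1 = 90.87 t
Per-oxide balance check per the reported batch figures, per the basis as stated (delivered sums recover each target inside rounding margins):
  SiO2: 326.6·0.9950 = 325.0 t (target 325.0 t)
  MgO: 25.53·0.9847 = 25.14 t (target 25.14 t)
  Al2O3: 88.39·0.6571 + 326.6·0.003000 = 59.06 t (target 59.06 t)
  BaO: 117.6·0.7727 = 90.87 t (target 90.87 t)
Consistency of the glass mass: total batch − LOI = 500.0 t (summing oxide targets gives 500.1 t; against the stated basis, 500.1 t — deltas are rounding alone).
Batch total: Σ batch = 558.1 t; ignition loss, Σ(batch × LOI) = 58.08 t; the yield ratio, glass ÷ batch: 89.59%.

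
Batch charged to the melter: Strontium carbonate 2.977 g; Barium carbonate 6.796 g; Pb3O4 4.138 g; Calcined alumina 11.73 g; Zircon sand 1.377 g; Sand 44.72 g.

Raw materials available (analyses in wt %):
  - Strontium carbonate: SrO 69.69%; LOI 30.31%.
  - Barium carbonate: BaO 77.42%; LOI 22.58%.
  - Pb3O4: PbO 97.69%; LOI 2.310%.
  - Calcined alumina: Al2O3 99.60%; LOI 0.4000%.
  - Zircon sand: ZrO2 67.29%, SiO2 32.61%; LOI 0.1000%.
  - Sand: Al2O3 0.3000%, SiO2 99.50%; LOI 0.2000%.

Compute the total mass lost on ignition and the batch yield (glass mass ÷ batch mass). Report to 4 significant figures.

LOI loss = 2.670 g; glass = 69.07 g; yield = 96.28%

Full precision is carried at every stage — working values are displayed, with 4-significant-figure rounding, between the steps — each reported result is rounded exactly once; the derived quantities, including net glass mass, LOI, the totals, the six compositions, yield, are carried using the weight values at 69.07 g of glass at full float precision as given in the problem or the answer.
Per-material ignition loss:
  Strontium carbonate: 2.977 × 0.3031 = 0.9023 g
  Barium carbonate: 6.796 × 0.2258 = 1.535 g
  Pb3O4: 4.138 × 0.02310 = 0.09559 g
  Calcined alumina: 11.73 × 0.004000 = 0.04692 g
  Zircon sand: 1.377 × 0.001000 = 0.001377 g
  Sand: 44.72 × 0.002000 = 0.08944 g
Total LOI = 2.670 g
Glass = batch − LOI = 71.74 − 2.670 = 69.07 g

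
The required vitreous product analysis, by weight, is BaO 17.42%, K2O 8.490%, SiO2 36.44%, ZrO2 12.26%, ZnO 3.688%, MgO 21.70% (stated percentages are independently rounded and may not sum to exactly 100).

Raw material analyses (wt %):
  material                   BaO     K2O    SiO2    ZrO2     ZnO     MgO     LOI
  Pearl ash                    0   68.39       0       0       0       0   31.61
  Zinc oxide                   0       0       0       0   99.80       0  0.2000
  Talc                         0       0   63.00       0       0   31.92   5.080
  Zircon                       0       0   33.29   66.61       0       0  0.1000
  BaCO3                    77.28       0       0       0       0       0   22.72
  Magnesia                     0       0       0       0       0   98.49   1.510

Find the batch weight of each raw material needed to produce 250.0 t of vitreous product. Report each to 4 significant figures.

All internal work runs at exact precision throughout; rounding to 4 significant figures extends to every mid-chain value as shown. Every reported number is rounded a single time. The derived quantities (the yield, totals, ignition loss, net glass mass, the six compositions) are recomputed at exact precision starting from the weights for 250.0 t of glass as quoted within the problem or answer text.
Oxide-by-oxide targets in 250.0 t vitreous product:
  BaO: 17.42% × 250.0 = 43.55 t
  K2O: 8.490% × 250.0 = 21.22 t
  SiO2: 36.44% × 250.0 = 91.10 t
  ZrO2: 12.26% × 250.0 = 30.65 t
  ZnO: 3.688% × 250.0 = 9.220 t
  MgO: 21.70% × 250.0 = 54.25 t
Balance tally, oxide-wise, from the weights as reported, at the basis given (every target is met by its sum inside rounding margins):
  BaO: 56.35·0.7728 = 43.55 t (target 43.55 t)
  K2O: 31.04·0.6839 = 21.23 t (target 21.22 t)
  SiO2: 120.3·0.6300 + 46.01·0.3329 = 91.11 t (target 91.10 t)
  ZrO2: 46.01·0.6661 = 30.65 t (target 30.65 t)
  ZnO: 9.238·0.9980 = 9.220 t (target 9.220 t)
  MgO: 120.3·0.3192 + 16.10·0.9849 = 54.26 t (target 54.25 t)
Glass-mass bookkeeping: the batch minus its LOI: 250.0 t (per-oxide target masses sum to 250.0 t; stated basis 250.0 t — deltas are rounding alone).
Batch total: Σ batch = 279.0 t; Σ batch·LOI gives LOI loss = 29.03 t; yield = glass ÷ total batch = 89.60%.

Batch per 250.0 t vitreous product:
  Pearl ash: 31.04 t
  Zinc oxide: 9.238 t
  Talc: 120.3 t
  Zircon: 46.01 t
  BaCO3: 56.35 t
  Magnesia: 16.10 t
Total batch = 279.0 t; LOI loss = 29.03 t; yield = 89.60%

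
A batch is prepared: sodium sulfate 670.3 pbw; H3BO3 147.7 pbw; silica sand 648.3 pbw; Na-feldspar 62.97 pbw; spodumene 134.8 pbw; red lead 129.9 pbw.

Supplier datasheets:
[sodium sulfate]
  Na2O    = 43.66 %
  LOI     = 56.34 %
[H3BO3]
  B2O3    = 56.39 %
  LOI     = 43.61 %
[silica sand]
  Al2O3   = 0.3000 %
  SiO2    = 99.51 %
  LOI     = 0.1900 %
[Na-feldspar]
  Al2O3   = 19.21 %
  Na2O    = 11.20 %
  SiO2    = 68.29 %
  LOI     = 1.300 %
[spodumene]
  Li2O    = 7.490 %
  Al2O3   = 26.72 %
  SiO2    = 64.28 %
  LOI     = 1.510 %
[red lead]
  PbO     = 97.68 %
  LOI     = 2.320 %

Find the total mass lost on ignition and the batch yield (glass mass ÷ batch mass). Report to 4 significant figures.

LOI loss = 449.2 pbw; glass = 1345 pbw; yield = 74.96%

Values along the way are displayed rounded to 4 significant digits at each printed step. Every computation keeps full precision from start to finish. Every reported figure sees exactly one rounding. Derived quantities, including the totals, net glass mass, yield, ignition loss, six oxide percentages, are rebuilt from the weighed amounts per 1345 pbw of glass in exact precision, exactly as shown in the problem or answer text.
Loss on ignition, line by line:
  sodium sulfate: 670.3 × 0.5634 = 377.6 pbw
  H3BO3: 147.7 × 0.4361 = 64.41 pbw
  silica sand: 648.3 × 0.001900 = 1.232 pbw
  Na-feldspar: 62.97 × 0.01300 = 0.8186 pbw
  spodumene: 134.8 × 0.01510 = 2.035 pbw
  red lead: 129.9 × 0.02320 = 3.014 pbw
Total LOI = 449.2 pbw
Glass = batch − LOI = 1794 − 449.2 = 1345 pbw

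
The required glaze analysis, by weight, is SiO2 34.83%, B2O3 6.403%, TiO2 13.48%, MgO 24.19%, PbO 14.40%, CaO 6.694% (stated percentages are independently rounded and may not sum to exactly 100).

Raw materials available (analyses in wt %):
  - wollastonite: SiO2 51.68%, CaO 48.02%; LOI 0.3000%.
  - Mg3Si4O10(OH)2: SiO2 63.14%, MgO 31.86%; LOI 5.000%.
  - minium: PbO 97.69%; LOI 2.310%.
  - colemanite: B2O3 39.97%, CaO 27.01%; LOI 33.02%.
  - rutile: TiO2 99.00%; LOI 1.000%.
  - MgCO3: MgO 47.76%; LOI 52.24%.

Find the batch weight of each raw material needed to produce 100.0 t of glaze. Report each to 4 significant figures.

Batch per 100.0 t glaze:
  wollastonite: 4.929 t
  Mg3Si4O10(OH)2: 51.13 t
  minium: 14.74 t
  colemanite: 16.02 t
  rutile: 13.62 t
  MgCO3: 16.54 t
Total batch = 117.0 t; LOI loss = 16.98 t; yield = 85.49%

Mid-chain values are rounded to 4 significant digits as shown. All internal work holds full float precision from first step to last — each reported number undergoes a single rounding. All derived quantities are re-derived starting from the weights at 100.0 t of glass in full float precision (the totals, net glass mass, ignition loss, six oxide percentages, yield) precisely as stated by either problem or answer.
Oxide mass targets, per 100.0 t glaze:
  SiO2: 34.83% × 100.0 = 34.83 t
  B2O3: 6.403% × 100.0 = 6.403 t
  TiO2: 13.48% × 100.0 = 13.48 t
  MgO: 24.19% × 100.0 = 24.19 t
  PbO: 14.40% × 100.0 = 14.40 t
  CaO: 6.694% × 100.0 = 6.694 t
Balance tally, oxide-wise, on the weights just shown, per the basis as stated (sum by sum, the targets are met exact up to rounding of places):
  SiO2: 4.929·0.5168 + 51.13·0.6314 = 34.83 t (target 34.83 t)
  B2O3: 16.02·0.3997 = 6.403 t (target 6.403 t)
  TiO2: 13.62·0.9900 = 13.48 t (target 13.48 t)
  MgO: 51.13·0.3186 + 16.54·0.4776 = 24.19 t (target 24.19 t)
  PbO: 14.74·0.9769 = 14.40 t (target 14.40 t)
  CaO: 4.929·0.4802 + 16.02·0.2701 = 6.694 t (target 6.694 t)
Auditing the glass mass value: total charge less LOI = 100.0 t (the Σ of target masses is 100.0 t; against the stated basis, 100.0 t — gaps are rounding artifacts).
Adding the batch up: Σ batch = 117.0 t; loss to ignition Σ batch·LOI = 16.98 t; glass ÷ batch gives a yield of 85.49%.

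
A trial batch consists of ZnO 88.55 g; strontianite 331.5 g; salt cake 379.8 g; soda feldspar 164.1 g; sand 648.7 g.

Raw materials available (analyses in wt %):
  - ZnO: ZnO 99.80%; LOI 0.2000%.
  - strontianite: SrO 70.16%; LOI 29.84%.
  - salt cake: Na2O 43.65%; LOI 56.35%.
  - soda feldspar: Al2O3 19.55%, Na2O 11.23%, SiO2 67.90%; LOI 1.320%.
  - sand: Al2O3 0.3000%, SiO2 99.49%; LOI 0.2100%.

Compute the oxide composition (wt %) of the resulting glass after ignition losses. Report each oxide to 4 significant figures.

Glass mass = 1296 g (batch 1613 − LOI 316.6).
Composition: Al2O3 2.626%, ZnO 6.819%, SrO 17.95%, Na2O 14.21%, SiO2 58.40%

In-progress results are shown, with 4-significant-digit rounding, when written out; each numeric step runs at full float precision all the way through; a single rounding yields each reported value. All derived quantities (the five compositions, net glass mass, the totals, the yield, LOI) are carried in exact precision from the batch weights for 1296 g of glass as written in the problem or the answer.
Delivered oxide masses:
  Al2O3: 164.1·0.1955 + 648.7·0.003000 = 34.03 g
  ZnO: 88.55·0.9980 = 88.37 g
  SrO: 331.5·0.7016 = 232.6 g
  Na2O: 379.8·0.4365 + 164.1·0.1123 = 184.2 g
  SiO2: 164.1·0.6790 + 648.7·0.9949 = 756.8 g
LOI: 88.55·0.002000 + 331.5·0.2984 + 379.8·0.5635 + 164.1·0.01320 + 648.7·0.002100 = 316.6 g
Net of LOI, the glass mass = 1613 − 316.6 = 1296 g (= the summed oxide contributions)
each wt % is 100 × oxide ÷ glass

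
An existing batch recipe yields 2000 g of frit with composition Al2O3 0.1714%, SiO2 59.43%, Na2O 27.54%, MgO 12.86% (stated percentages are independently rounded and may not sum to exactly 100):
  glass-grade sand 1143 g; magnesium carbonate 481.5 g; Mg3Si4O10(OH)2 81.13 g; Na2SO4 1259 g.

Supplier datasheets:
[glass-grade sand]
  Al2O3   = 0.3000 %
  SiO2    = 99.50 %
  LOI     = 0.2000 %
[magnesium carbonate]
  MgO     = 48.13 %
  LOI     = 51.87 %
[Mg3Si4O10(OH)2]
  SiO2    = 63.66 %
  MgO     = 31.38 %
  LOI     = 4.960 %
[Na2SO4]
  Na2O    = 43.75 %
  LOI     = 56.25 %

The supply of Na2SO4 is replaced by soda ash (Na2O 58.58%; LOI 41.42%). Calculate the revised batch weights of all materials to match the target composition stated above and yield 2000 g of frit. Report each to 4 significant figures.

Revised batch per 2000 g frit:
  glass-grade sand: 1143 g
  magnesium carbonate: 481.5 g
  Mg3Si4O10(OH)2: 81.13 g
  soda ash: 940.3 g
Total batch = 2646 g; LOI loss = 645.5 g

Exact precision is kept through the solve; working values appear, with 4-significant-figure rounding, at each printed step; every reported value sees exactly one rounding — all derived quantities, including LOI, the yield, four oxide percentages, glass mass, totals, are re-derived using the weight values for 2000 g of glass at exact precision, exactly as shown in the problem or answer text.
Per-oxide target masses for 2000 g frit:
  Al2O3: 0.1714% × 2000 = 3.428 g
  SiO2: 59.43% × 2000 = 1189 g
  Na2O: 27.54% × 2000 = 550.8 g
  MgO: 12.86% × 2000 = 257.2 g
Balance tally, oxide-wise, with the batch weights as given, for the quoted basis mass (every target is met by its sum given rounding of the digits):
  Al2O3: 1143·0.003000 = 3.429 g (target 3.428 g)
  SiO2: 1143·0.9950 + 81.13·0.6366 = 1189 g (target 1189 g)
  Na2O: 940.3·0.5858 = 550.8 g (target 550.8 g)
  MgO: 481.5·0.4813 + 81.13·0.3138 = 257.2 g (target 257.2 g)
Glass-mass sanity pass: whole batch net of LOI = 2000 g (targets for the oxides total 2000 g; the stated basis being 2000 g — gaps are rounding artifacts).
Whole-batch sum: Σ batch = 2646 g; LOI removed, Σ of batch·LOI: 645.5 g; glass ÷ batch gives a yield of 75.60%.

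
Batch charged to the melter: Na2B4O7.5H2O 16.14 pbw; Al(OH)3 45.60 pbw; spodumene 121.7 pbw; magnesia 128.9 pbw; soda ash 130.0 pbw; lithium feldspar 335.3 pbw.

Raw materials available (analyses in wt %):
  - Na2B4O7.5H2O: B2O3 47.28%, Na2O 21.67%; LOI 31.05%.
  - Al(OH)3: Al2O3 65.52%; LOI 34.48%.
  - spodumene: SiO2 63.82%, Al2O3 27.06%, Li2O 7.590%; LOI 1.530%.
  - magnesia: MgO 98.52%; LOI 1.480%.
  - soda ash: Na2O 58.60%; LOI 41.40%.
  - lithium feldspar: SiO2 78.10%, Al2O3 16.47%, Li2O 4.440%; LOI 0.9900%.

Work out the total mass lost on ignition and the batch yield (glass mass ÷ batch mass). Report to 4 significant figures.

LOI loss = 81.64 pbw; glass = 696.0 pbw; yield = 89.50%

Every computation keeps full float precision in every operation; values along the way are shown rounded off to 4 significant digits in the working. A single rounding completes every reported number; all derived quantities are computed starting from the weights for 696.0 pbw of glass in full float precision (ignition loss, glass mass, the totals, the six compositions, yield) as quoted within question or answer.
Per-material ignition loss:
  Na2B4O7.5H2O: 16.14 × 0.3105 = 5.011 pbw
  Al(OH)3: 45.60 × 0.3448 = 15.72 pbw
  spodumene: 121.7 × 0.01530 = 1.862 pbw
  magnesia: 128.9 × 0.01480 = 1.908 pbw
  soda ash: 130.0 × 0.4140 = 53.82 pbw
  lithium feldspar: 335.3 × 0.009900 = 3.319 pbw
Total LOI = 81.64 pbw
Glass = batch − LOI = 777.6 − 81.64 = 696.0 pbw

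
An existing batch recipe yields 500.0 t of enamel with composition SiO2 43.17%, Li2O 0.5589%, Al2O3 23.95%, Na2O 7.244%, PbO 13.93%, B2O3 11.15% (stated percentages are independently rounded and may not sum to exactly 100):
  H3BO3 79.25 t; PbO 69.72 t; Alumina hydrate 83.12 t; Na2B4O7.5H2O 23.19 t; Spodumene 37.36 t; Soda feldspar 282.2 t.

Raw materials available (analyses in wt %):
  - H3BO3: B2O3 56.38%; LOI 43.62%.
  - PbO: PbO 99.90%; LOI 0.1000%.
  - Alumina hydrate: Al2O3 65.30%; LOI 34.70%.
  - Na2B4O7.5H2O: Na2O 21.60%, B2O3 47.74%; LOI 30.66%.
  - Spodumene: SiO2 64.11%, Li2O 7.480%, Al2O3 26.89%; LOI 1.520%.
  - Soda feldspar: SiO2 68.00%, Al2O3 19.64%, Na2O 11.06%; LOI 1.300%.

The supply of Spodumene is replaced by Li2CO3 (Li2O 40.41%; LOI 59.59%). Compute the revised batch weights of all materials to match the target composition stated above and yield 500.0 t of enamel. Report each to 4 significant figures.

The working math carries full float precision at every stage; working values are printed, rounded to 4 significant digits, as written — each reported result is rounded once only. All derived quantities, including yield, glass mass, ignition loss, six oxide percentages, the totals, are carried starting from the weights at 500.0 t of glass in full float precision, as set out in either problem or answer.
Target oxide masses per 500.0 t enamel:
  SiO2: 43.17% × 500.0 = 215.8 t
  Li2O: 0.5589% × 500.0 = 2.794 t
  Al2O3: 23.95% × 500.0 = 119.8 t
  Na2O: 7.244% × 500.0 = 36.22 t
  PbO: 13.93% × 500.0 = 69.65 t
  B2O3: 11.15% × 500.0 = 55.75 t
Mass-balance tally per oxide given the weights on record, on the stated basis (oxide sums agree with the targets up to rounding of the answer):
  SiO2: 317.4·0.6800 = 215.8 t (target 215.8 t)
  Li2O: 6.915·0.4041 = 2.794 t (target 2.794 t)
  Al2O3: 87.91·0.6530 + 317.4·0.1964 = 119.7 t (target 119.8 t)
  Na2O: 5.151·0.2160 + 317.4·0.1106 = 36.22 t (target 36.22 t)
  PbO: 69.72·0.9990 = 69.65 t (target 69.65 t)
  B2O3: 94.52·0.5638 + 5.151·0.4774 = 55.75 t (target 55.75 t)
Glass-mass closure: batch total minus LOI = 500.0 t (per-oxide target masses sum to 500.0 t; basis as stated: 500.0 t — deltas are rounding alone).
Whole-batch sum: Σ batch = 581.6 t; the LOI term Σ batch·LOI equals 81.63 t; glass ÷ batch gives a yield of 85.96%.

Revised batch per 500.0 t enamel:
  H3BO3: 94.52 t
  PbO: 69.72 t
  Alumina hydrate: 87.91 t
  Na2B4O7.5H2O: 5.151 t
  Li2CO3: 6.915 t
  Soda feldspar: 317.4 t
Total batch = 581.6 t; LOI loss = 81.63 t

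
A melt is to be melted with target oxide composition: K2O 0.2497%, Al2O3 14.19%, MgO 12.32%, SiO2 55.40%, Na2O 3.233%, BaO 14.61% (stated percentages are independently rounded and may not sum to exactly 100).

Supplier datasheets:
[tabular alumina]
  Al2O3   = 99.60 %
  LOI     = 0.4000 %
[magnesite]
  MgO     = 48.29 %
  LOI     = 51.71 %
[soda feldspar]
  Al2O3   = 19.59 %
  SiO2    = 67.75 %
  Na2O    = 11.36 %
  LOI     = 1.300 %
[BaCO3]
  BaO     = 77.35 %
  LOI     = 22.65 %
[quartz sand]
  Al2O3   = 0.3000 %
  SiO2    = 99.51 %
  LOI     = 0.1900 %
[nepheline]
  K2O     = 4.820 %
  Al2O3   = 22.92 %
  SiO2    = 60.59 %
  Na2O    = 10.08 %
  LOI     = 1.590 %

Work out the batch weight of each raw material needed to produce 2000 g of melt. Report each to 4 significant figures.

Values along the way appear, rounded to 4 significant digits, at each printed step. Exact precision is held end to end. Every reported figure takes a single rounding — all derived quantities are re-derived at full precision (the yield, ignition loss, the six compositions, the totals, net glass mass) from the weighed amounts on 2000 g of glass, as set out in the question or the answer.
The oxide mass targets at 2000 g melt:
  K2O: 0.2497% × 2000 = 4.994 g
  Al2O3: 14.19% × 2000 = 283.8 g
  MgO: 12.32% × 2000 = 246.4 g
  SiO2: 55.40% × 2000 = 1108 g
  Na2O: 3.233% × 2000 = 64.66 g
  BaO: 14.61% × 2000 = 292.2 g
Sums-versus-targets review per the reported batch figures, at the basis given (sum by sum, the targets are met modulo rounding of the values):
  K2O: 103.6·0.04820 = 4.994 g (target 4.994 g)
  Al2O3: 165.0·0.9960 + 477.3·0.1959 + 725.4·0.003000 + 103.6·0.2292 = 283.8 g (target 283.8 g)
  MgO: 510.3·0.4829 = 246.4 g (target 246.4 g)
  SiO2: 477.3·0.6775 + 725.4·0.9951 + 103.6·0.6059 = 1108 g (target 1108 g)
  Na2O: 477.3·0.1136 + 103.6·0.1008 = 64.66 g (target 64.66 g)
  BaO: 377.8·0.7735 = 292.2 g (target 292.2 g)
Auditing the glass mass value: total batch − LOI = 2000 g (oxide target masses add up to 2000 g; stated basis 2000 g — gaps are rounding artifacts).
Batch grand total — Σ batch = 2359 g; ignition loss, Σ(batch × LOI) = 359.3 g; as yield: glass ÷ batch → 84.77%.

Batch per 2000 g melt:
  tabular alumina: 165.0 g
  magnesite: 510.3 g
  soda feldspar: 477.3 g
  BaCO3: 377.8 g
  quartz sand: 725.4 g
  nepheline: 103.6 g
Total batch = 2359 g; LOI loss = 359.3 g; yield = 84.77%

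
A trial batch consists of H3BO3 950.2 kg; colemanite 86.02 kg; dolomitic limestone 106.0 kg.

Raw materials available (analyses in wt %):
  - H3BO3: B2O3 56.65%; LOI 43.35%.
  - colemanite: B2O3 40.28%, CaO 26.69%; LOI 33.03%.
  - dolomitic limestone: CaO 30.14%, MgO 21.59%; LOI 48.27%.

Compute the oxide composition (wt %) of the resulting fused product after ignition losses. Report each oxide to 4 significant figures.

Glass mass = 650.7 kg (batch 1142 − LOI 491.5).
Composition: B2O3 88.05%, CaO 8.438%, MgO 3.517%

Working values are printed, with 4-significant-figure rounding, at each printed step. The working math carries full float precision through every step; every reported result undergoes a single rounding; derived quantities (ignition loss, the yield, totals, the three compositions, glass mass) are rebuilt starting from the weights on 650.7 kg of glass at exact precision exactly as shown in question or answer.
What the batch supplies per oxide:
  B2O3: 950.2·0.5665 + 86.02·0.4028 = 572.9 kg
  CaO: 86.02·0.2669 + 106.0·0.3014 = 54.91 kg
  MgO: 106.0·0.2159 = 22.89 kg
LOI: 950.2·0.4335 + 86.02·0.3303 + 106.0·0.4827 = 491.5 kg
Net of LOI, the glass mass = 1142 − 491.5 = 650.7 kg (= the summed oxide contributions)
each wt % is 100 × oxide ÷ glass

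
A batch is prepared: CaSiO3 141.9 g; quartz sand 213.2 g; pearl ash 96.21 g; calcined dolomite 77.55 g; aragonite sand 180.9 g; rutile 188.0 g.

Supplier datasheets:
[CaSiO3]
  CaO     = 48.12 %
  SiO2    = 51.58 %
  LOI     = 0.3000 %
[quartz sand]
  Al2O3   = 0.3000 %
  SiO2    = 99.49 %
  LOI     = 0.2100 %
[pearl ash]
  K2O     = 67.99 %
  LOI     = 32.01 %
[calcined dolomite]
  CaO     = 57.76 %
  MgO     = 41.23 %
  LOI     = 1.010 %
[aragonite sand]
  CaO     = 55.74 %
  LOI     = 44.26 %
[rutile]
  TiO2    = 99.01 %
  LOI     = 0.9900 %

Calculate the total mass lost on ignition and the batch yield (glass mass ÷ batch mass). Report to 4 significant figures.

Mid-chain values are shown (rounded to 4 significant digits) as written. Each numeric step maintains full precision throughout — every reported number takes just one rounding — all derived quantities (the six compositions, the totals, glass mass, the yield, ignition loss) are re-derived starting from the weights for 783.4 g of glass in exact precision as written in the problem or the answer.
Loss on ignition, line by line:
  CaSiO3: 141.9 × 0.003000 = 0.4257 g
  quartz sand: 213.2 × 0.002100 = 0.4477 g
  pearl ash: 96.21 × 0.3201 = 30.80 g
  calcined dolomite: 77.55 × 0.01010 = 0.7833 g
  aragonite sand: 180.9 × 0.4426 = 80.07 g
  rutile: 188.0 × 0.009900 = 1.861 g
Total LOI = 114.4 g
Glass = batch − LOI = 897.8 − 114.4 = 783.4 g

LOI loss = 114.4 g; glass = 783.4 g; yield = 87.26%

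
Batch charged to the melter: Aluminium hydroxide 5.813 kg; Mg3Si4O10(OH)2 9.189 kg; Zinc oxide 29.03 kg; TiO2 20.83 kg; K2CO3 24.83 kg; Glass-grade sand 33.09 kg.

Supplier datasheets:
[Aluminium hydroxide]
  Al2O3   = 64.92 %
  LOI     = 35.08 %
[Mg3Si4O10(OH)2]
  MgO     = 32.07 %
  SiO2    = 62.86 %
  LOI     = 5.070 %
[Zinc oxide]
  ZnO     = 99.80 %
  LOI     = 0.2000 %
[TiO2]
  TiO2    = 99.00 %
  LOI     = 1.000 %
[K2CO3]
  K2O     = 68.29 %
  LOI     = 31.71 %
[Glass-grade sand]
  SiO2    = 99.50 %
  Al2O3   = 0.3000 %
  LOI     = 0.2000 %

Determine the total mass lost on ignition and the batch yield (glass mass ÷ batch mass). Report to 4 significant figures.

The intermediate values appear rounded to four significant figures alongside each step. The working math maintains full precision through the solve. Each reported number is rounded only once; the derived quantities, including glass mass, totals, six oxide percentages, LOI, yield, are carried from the weighed amounts on 112.1 kg of glass in full precision as quoted within either problem or answer.
Loss on ignition, line by line:
  Aluminium hydroxide: 5.813 × 0.3508 = 2.039 kg
  Mg3Si4O10(OH)2: 9.189 × 0.05070 = 0.4659 kg
  Zinc oxide: 29.03 × 0.002000 = 0.05806 kg
  TiO2: 20.83 × 0.01000 = 0.2083 kg
  K2CO3: 24.83 × 0.3171 = 7.874 kg
  Glass-grade sand: 33.09 × 0.002000 = 0.06618 kg
Total LOI = 10.71 kg
Glass = batch − LOI = 122.8 − 10.71 = 112.1 kg

LOI loss = 10.71 kg; glass = 112.1 kg; yield = 91.28%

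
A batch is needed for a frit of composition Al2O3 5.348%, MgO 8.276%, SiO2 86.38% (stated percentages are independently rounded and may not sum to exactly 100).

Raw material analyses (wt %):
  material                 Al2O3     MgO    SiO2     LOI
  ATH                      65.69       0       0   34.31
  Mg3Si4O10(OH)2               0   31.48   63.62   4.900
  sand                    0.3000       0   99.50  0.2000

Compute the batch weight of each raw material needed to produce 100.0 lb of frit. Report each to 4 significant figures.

The intermediate values appear, rounded to four significant figures, within the worked lines; each numeric step runs at full precision through every step — each reported value includes exactly one rounding — derived quantities are re-derived starting from the weights at 100.0 lb of glass in full float precision (totals, LOI, yield, three oxide percentages, net glass mass) as they appear in either problem or answer.
The oxide mass targets at 100.0 lb frit:
  Al2O3: 5.348% × 100.0 = 5.348 lb
  MgO: 8.276% × 100.0 = 8.276 lb
  SiO2: 86.38% × 100.0 = 86.38 lb
Checking each oxide sum from the weights as reported, versus the basis set out (oxide sums agree with the targets net of answer rounding effects):
  Al2O3: 7.822·0.6569 + 70.00·0.003000 = 5.348 lb (target 5.348 lb)
  MgO: 26.29·0.3148 = 8.276 lb (target 8.276 lb)
  SiO2: 26.29·0.6362 + 70.00·0.9950 = 86.38 lb (target 86.38 lb)
Glass-mass closure: total charge less LOI = 100.0 lb (oxide target masses add up to 100.0 lb; stated basis 100.0 lb — deltas are rounding alone).
Batch grand total — Σ batch = 104.1 lb; ignition loss, Σ(batch × LOI) = 4.112 lb; yield: glass divided by total = 96.05%.

Batch per 100.0 lb frit:
  ATH: 7.822 lb
  Mg3Si4O10(OH)2: 26.29 lb
  sand: 70.00 lb
Total batch = 104.1 lb; LOI loss = 4.112 lb; yield = 96.05%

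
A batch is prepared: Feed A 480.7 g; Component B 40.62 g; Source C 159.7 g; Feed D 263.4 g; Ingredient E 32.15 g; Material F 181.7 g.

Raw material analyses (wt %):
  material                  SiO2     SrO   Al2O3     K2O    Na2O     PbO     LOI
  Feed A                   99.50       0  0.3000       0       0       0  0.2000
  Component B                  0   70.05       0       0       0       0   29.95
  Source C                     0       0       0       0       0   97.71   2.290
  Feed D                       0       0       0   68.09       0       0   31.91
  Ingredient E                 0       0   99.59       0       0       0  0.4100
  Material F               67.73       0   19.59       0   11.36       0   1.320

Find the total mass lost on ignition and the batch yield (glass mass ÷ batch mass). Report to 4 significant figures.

LOI loss = 103.4 g; glass = 1055 g; yield = 91.08%

Mid-chain values are displayed rounded to four significant digits in the working. Each numeric step maintains full float precision at each step; every reported number is rounded just once. The derived quantities are rebuilt from the batch weights at 1055 g of glass in full float precision (the yield, the totals, net glass mass, six oxide percentages, ignition loss), precisely as stated by problem or answer.
Material-by-material LOI:
  Feed A: 480.7 × 0.002000 = 0.9614 g
  Component B: 40.62 × 0.2995 = 12.17 g
  Source C: 159.7 × 0.02290 = 3.657 g
  Feed D: 263.4 × 0.3191 = 84.05 g
  Ingredient E: 32.15 × 0.004100 = 0.1318 g
  Material F: 181.7 × 0.01320 = 2.398 g
Total LOI = 103.4 g
Glass = batch − LOI = 1158 − 103.4 = 1055 g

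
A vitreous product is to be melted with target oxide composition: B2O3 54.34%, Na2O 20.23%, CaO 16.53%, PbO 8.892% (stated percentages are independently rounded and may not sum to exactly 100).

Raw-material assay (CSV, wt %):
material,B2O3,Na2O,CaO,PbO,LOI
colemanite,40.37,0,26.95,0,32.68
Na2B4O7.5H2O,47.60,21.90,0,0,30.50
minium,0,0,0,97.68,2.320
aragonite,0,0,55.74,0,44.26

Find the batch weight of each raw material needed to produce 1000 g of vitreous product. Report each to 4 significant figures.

Batch per 1000 g vitreous product:
  colemanite: 256.9 g
  Na2B4O7.5H2O: 923.7 g
  minium: 91.03 g
  aragonite: 172.4 g
Total batch = 1444 g; LOI loss = 444.1 g; yield = 69.25%

The intermediate values are printed with 4-significant-digit rounding as written; each numeric step holds full float precision all the way through; each reported value undergoes a single rounding; derived quantities are carried from the weighed amounts on 1000 g of glass at exact precision (the four compositions, net glass mass, the yield, totals, ignition loss), as they appear in the problem or the answer.
Oxide-by-oxide targets in 1000 g vitreous product:
  B2O3: 54.34% × 1000 = 543.4 g
  Na2O: 20.23% × 1000 = 202.3 g
  CaO: 16.53% × 1000 = 165.3 g
  PbO: 8.892% × 1000 = 88.92 g
Balance tally, oxide-wise, using the reported weights, per the basis as stated (sums match the target masses up to rounding of the answer):
  B2O3: 256.9·0.4037 + 923.7·0.4760 = 543.4 g (target 543.4 g)
  Na2O: 923.7·0.2190 = 202.3 g (target 202.3 g)
  CaO: 256.9·0.2695 + 172.4·0.5574 = 165.3 g (target 165.3 g)
  PbO: 91.03·0.9768 = 88.92 g (target 88.92 g)
Mass balance on the glass: batch total minus LOI = 999.9 g (the Σ of target masses is 999.9 g; versus the stated basis of 1000 g — differing by rounding only).
Summing the batch: Σ batch = 1444 g; ignition loss, Σ(batch × LOI) = 444.1 g; as yield: glass ÷ batch → 69.25%.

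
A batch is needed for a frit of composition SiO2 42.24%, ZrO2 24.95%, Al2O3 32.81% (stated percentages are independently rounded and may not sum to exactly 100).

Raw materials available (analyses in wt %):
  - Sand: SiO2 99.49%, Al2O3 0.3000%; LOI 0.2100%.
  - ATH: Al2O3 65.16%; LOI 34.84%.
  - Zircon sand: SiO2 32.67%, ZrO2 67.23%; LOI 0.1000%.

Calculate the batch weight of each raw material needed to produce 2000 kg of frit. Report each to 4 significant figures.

Batch per 2000 kg frit:
  Sand: 605.4 kg
  ATH: 1004 kg
  Zircon sand: 742.2 kg
Total batch = 2352 kg; LOI loss = 351.8 kg; yield = 85.04%

Intermediates are displayed rounded off to 4 significant digits alongside each step. Each numeric step holds exact precision from first step to last; every reported figure is rounded exactly once; all derived quantities (totals, the yield, net glass mass, three oxide percentages, LOI) are re-derived using the weight values for 2000 kg of glass in exact precision exactly as printed in problem or answer.
Target masses of each oxide per 2000 kg frit:
  SiO2: 42.24% × 2000 = 844.8 kg
  ZrO2: 24.95% × 2000 = 499.0 kg
  Al2O3: 32.81% × 2000 = 656.2 kg
Sums-versus-targets review using the reported weights, under the basis named above (sums match the target masses exact up to rounding of places):
  SiO2: 605.4·0.9949 + 742.2·0.3267 = 844.8 kg (target 844.8 kg)
  ZrO2: 742.2·0.6723 = 499.0 kg (target 499.0 kg)
  Al2O3: 605.4·0.003000 + 1004·0.6516 = 656.0 kg (target 656.2 kg)
Auditing the glass mass value: total charge less LOI = 2000 kg (summing oxide targets gives 2000 kg; basis as stated: 2000 kg — differing by rounding only).
Batch grand total — Σ batch = 2352 kg; the LOI term Σ batch·LOI equals 351.8 kg; glass ÷ batch gives a yield of 85.04%.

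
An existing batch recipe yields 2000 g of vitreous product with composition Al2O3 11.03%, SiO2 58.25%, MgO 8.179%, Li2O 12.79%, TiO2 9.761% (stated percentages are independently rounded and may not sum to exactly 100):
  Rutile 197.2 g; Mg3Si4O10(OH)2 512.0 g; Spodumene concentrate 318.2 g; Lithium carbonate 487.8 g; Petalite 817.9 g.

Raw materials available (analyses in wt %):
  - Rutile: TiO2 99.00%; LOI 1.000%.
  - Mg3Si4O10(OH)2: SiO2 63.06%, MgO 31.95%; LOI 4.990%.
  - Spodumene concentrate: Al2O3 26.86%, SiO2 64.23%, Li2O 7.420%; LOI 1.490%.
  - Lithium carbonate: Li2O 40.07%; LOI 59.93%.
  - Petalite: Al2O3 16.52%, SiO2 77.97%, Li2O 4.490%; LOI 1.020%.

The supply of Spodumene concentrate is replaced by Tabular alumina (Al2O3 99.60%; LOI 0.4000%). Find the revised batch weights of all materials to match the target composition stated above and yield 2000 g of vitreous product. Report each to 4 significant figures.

Each numeric step keeps exact precision at all times — in-progress results are shown rounded to 4 significant figures within the worked lines; every reported number takes just one rounding. All derived quantities are rebuilt using the weight values on 2000 g of glass in full precision (yield, the five compositions, net glass mass, totals, ignition loss), as written in either problem or answer.
Per-oxide target masses for 2000 g vitreous product:
  Al2O3: 11.03% × 2000 = 220.6 g
  SiO2: 58.25% × 2000 = 1165 g
  MgO: 8.179% × 2000 = 163.6 g
  Li2O: 12.79% × 2000 = 255.8 g
  TiO2: 9.761% × 2000 = 195.2 g
Mass-balance tally per oxide working from each reported weight, against the basis in use (sum by sum, the targets are met exact up to rounding of places):
  Al2O3: 42.34·0.9960 + 1080·0.1652 = 220.6 g (target 220.6 g)
  SiO2: 512.0·0.6306 + 1080·0.7797 = 1165 g (target 1165 g)
  MgO: 512.0·0.3195 = 163.6 g (target 163.6 g)
  Li2O: 517.4·0.4007 + 1080·0.04490 = 255.8 g (target 255.8 g)
  TiO2: 197.2·0.9900 = 195.2 g (target 195.2 g)
Glass mass check: whole batch net of LOI = 2000 g (summing oxide targets gives 2000 g; the stated basis being 2000 g — rounding explains the deltas).
Batch total: Σ batch = 2349 g; Σ batch·LOI gives LOI loss = 348.8 g; as yield: glass ÷ batch → 85.15%.

Revised batch per 2000 g vitreous product:
  Rutile: 197.2 g
  Mg3Si4O10(OH)2: 512.0 g
  Tabular alumina: 42.34 g
  Lithium carbonate: 517.4 g
  Petalite: 1080 g
Total batch = 2349 g; LOI loss = 348.8 g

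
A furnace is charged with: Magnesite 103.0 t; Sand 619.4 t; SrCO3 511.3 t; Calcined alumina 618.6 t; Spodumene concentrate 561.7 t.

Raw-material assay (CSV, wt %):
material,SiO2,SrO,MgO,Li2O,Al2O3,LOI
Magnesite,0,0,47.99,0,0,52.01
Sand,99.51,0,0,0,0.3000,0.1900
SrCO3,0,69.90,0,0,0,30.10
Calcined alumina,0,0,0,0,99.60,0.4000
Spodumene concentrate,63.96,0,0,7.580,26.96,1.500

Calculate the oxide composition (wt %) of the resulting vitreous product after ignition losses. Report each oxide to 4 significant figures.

Glass mass = 2194 t (batch 2414 − LOI 219.5).
Composition: SiO2 44.46%, SrO 16.29%, MgO 2.252%, Li2O 1.940%, Al2O3 35.06%

All arithmetic runs at exact precision end to end — the intermediate values are shown rounded off to 4 significant figures on the page. Exactly one rounding is applied to each reported value; all derived quantities are rebuilt from the batch weights at 2194 t of glass at full precision (totals, glass mass, yield, the five compositions, LOI), exactly as printed in the problem or the answer.
Delivered oxide masses:
  SiO2: 619.4·0.9951 + 561.7·0.6396 = 975.6 t
  SrO: 511.3·0.6990 = 357.4 t
  MgO: 103.0·0.4799 = 49.43 t
  Li2O: 561.7·0.07580 = 42.58 t
  Al2O3: 619.4·0.003000 + 618.6·0.9960 + 561.7·0.2696 = 769.4 t
LOI: 103.0·0.5201 + 619.4·0.001900 + 511.3·0.3010 + 618.6·0.004000 + 561.7·0.01500 = 219.5 t
Resulting glass, batch − LOI: 2414 − 219.5 = 2194 t (= the summed oxide contributions)
oxide / glass × 100 gives the wt %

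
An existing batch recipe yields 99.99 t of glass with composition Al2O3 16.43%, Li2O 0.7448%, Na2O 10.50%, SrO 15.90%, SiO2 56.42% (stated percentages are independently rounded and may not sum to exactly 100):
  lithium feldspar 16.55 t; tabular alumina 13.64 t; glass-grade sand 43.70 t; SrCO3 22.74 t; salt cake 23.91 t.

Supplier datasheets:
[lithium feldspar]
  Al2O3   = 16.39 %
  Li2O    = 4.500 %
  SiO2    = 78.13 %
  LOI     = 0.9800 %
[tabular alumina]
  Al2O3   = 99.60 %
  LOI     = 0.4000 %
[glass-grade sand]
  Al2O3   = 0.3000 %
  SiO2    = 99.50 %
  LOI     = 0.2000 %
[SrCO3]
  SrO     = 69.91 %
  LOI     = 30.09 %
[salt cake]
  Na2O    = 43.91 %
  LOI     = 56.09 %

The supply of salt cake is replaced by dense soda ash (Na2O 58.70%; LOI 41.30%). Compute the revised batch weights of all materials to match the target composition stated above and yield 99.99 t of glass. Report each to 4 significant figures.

Values along the way are displayed, rounded to 4 significant digits, alongside each step. All arithmetic holds full float precision throughout. Each reported value undergoes a single rounding — derived quantities, which include net glass mass, the yield, totals, LOI, five oxide percentages, are re-derived in full precision, as quoted within the question or the answer, from the batch weights per 99.99 t of glass.
Oxide-by-oxide targets in 99.99 t glass:
  Al2O3: 16.43% × 99.99 = 16.43 t
  Li2O: 0.7448% × 99.99 = 0.7447 t
  Na2O: 10.50% × 99.99 = 10.50 t
  SrO: 15.90% × 99.99 = 15.90 t
  SiO2: 56.42% × 99.99 = 56.41 t
Checking each oxide sum given the weights on record, for the quoted basis mass (delivered sums recover each target within answer rounding):
  Al2O3: 16.55·0.1639 + 13.64·0.9960 + 43.70·0.003000 = 16.43 t (target 16.43 t)
  Li2O: 16.55·0.04500 = 0.7448 t (target 0.7447 t)
  Na2O: 17.89·0.5870 = 10.50 t (target 10.50 t)
  SrO: 22.74·0.6991 = 15.90 t (target 15.90 t)
  SiO2: 16.55·0.7813 + 43.70·0.9950 = 56.41 t (target 56.41 t)
Glass-mass sanity pass: whole batch net of LOI = 99.98 t (the targets, summed, come to 99.98 t; versus the stated basis of 99.99 t — gaps are rounding artifacts).
Whole-batch sum: Σ batch = 114.5 t; LOI removed, Σ of batch·LOI: 14.54 t; yield: glass divided by total = 87.31%.

Revised batch per 99.99 t glass:
  lithium feldspar: 16.55 t
  tabular alumina: 13.64 t
  glass-grade sand: 43.70 t
  SrCO3: 22.74 t
  dense soda ash: 17.89 t
Total batch = 114.5 t; LOI loss = 14.54 t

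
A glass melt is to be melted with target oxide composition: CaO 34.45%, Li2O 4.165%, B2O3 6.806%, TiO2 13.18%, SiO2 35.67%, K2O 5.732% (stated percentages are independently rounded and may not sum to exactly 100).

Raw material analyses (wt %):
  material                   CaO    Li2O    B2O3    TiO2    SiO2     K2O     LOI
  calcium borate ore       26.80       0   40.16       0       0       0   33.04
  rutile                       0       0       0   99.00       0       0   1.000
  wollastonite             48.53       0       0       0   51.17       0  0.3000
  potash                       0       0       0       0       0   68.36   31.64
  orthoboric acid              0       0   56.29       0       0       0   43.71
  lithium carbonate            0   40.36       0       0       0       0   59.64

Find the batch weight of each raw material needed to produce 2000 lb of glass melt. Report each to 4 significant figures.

Batch per 2000 lb glass melt:
  calcium borate ore: 46.29 lb
  rutile: 266.3 lb
  wollastonite: 1394 lb
  potash: 167.7 lb
  orthoboric acid: 208.8 lb
  lithium carbonate: 206.4 lb
Total batch = 2289 lb; LOI loss = 289.6 lb; yield = 87.35%

Intermediates are displayed (rounded to 4 significant figures) as written — the working math holds full precision at every stage; a single rounding completes each reported value — all derived quantities, which include ignition loss, the yield, the six compositions, totals, net glass mass, are recomputed in full float precision, exactly as printed in the problem or the answer, using the weight values per 2000 lb of glass.
Oxide mass targets, per 2000 lb glass melt:
  CaO: 34.45% × 2000 = 689.0 lb
  Li2O: 4.165% × 2000 = 83.30 lb
  B2O3: 6.806% × 2000 = 136.1 lb
  TiO2: 13.18% × 2000 = 263.6 lb
  SiO2: 35.67% × 2000 = 713.4 lb
  K2O: 5.732% × 2000 = 114.6 lb
Oxide-by-oxide audit applying the batch weights above, on the stated basis (target by target, the sums agree given rounding of the digits):
  CaO: 46.29·0.2680 + 1394·0.4853 = 688.9 lb (target 689.0 lb)
  Li2O: 206.4·0.4036 = 83.30 lb (target 83.30 lb)
  B2O3: 46.29·0.4016 + 208.8·0.5629 = 136.1 lb (target 136.1 lb)
  TiO2: 266.3·0.9900 = 263.6 lb (target 263.6 lb)
  SiO2: 1394·0.5117 = 713.3 lb (target 713.4 lb)
  K2O: 167.7·0.6836 = 114.6 lb (target 114.6 lb)
Glass-mass bookkeeping: the batch minus its LOI: 2000 lb (summing oxide targets gives 2000 lb; against the stated basis, 2000 lb — a pure rounding effect).
Batch total: Σ batch = 2289 lb; Σ batch·LOI gives LOI loss = 289.6 lb; the yield ratio, glass ÷ batch: 87.35%.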